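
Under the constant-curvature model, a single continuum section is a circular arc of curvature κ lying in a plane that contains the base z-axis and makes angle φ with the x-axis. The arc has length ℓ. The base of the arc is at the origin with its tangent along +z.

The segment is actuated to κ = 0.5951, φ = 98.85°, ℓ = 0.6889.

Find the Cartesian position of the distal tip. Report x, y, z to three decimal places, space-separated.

θ = κ·ℓ = 0.5951 × 0.6889 = 0.40996 rad
ρ = (1 − cos θ)/κ = (1 − 0.91714)/0.5951 = 0.13925
z = sin θ / κ = 0.39858/0.5951 = 0.66976
x = ρ cos φ = 0.13925 × cos(98.85°) = -0.02142
y = ρ sin φ = 0.13925 × sin(98.85°) = 0.13759

-0.021 0.138 0.670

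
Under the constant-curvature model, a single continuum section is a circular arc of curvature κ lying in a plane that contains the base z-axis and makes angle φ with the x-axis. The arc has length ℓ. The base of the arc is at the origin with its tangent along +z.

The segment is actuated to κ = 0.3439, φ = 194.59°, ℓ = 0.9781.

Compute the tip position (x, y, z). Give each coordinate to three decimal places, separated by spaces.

-0.158 -0.041 0.960

θ = κ·ℓ = 0.3439 × 0.9781 = 0.33637 rad
ρ = (1 − cos θ)/κ = (1 − 0.94396)/0.3439 = 0.16296
z = sin θ / κ = 0.33006/0.3439 = 0.95976
x = ρ cos φ = 0.16296 × cos(194.59°) = -0.15770
y = ρ sin φ = 0.16296 × sin(194.59°) = -0.04105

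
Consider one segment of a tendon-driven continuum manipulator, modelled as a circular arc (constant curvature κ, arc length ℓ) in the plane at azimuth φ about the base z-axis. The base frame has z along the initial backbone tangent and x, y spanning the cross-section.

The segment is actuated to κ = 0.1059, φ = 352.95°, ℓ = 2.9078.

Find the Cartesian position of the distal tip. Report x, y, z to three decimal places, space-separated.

0.441 -0.055 2.862

θ = κ·ℓ = 0.1059 × 2.9078 = 0.30794 rad
ρ = (1 − cos θ)/κ = (1 − 0.95296)/0.1059 = 0.44418
z = sin θ / κ = 0.30309/0.1059 = 2.86206
x = ρ cos φ = 0.44418 × cos(352.95°) = 0.44082
y = ρ sin φ = 0.44418 × sin(352.95°) = -0.05452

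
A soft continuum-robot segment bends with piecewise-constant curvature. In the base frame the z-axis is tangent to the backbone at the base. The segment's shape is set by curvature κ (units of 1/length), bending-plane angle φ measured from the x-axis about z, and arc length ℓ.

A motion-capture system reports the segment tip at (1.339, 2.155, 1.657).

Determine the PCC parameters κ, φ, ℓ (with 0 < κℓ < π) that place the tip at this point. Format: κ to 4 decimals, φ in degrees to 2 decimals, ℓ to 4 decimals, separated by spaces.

ρ = √(x²+y²) = √(1.339² + 2.155²) = 2.53711
φ = atan2(y, x) mod 360° = atan2(2.155, 1.339) = 58.1454°
|p|² = ρ² + z² = 2.53711² + 1.657² = 9.18259
κ = 2ρ / |p|² = 2×2.53711 / 9.18259 = 0.55259
θ = 2·atan2(ρ, z) = 2·atan2(2.53711, 1.657) = 1.98448 rad
ℓ = θ/κ = 1.98448/0.55259 = 3.59123

0.5526 58.15 3.5912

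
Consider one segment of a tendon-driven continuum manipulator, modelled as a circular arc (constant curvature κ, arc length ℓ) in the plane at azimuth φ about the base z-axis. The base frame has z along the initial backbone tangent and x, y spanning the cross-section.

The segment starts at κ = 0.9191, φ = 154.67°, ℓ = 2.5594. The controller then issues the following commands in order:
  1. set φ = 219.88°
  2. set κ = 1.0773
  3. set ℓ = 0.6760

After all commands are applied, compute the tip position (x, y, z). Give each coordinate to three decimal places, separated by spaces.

-0.181 -0.151 0.618

initial: κ=0.9191, φ=154.67°, ℓ=2.5594
cmd 1: set φ=219.88° → (κ,φ,ℓ)=(0.9191,219.88°,2.5594) → tip=(-1.4230,-1.1890,0.7723)
cmd 2: set κ=1.0773 → (κ,φ,ℓ)=(1.0773,219.88°,2.5594) → tip=(-1.3727,-1.1469,0.3481)
cmd 3: set ℓ=0.6760 → (κ,φ,ℓ)=(1.0773,219.88°,0.6760) → tip=(-0.1807,-0.1510,0.6178)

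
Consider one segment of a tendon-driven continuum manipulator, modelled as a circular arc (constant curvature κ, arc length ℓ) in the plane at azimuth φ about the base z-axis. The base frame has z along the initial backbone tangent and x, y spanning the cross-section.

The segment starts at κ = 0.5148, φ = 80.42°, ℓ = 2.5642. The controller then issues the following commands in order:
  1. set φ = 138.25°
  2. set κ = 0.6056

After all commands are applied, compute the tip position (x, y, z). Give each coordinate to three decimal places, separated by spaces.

-1.210 1.080 1.651

initial: κ=0.5148, φ=80.42°, ℓ=2.5642
cmd 1: set φ=138.25° → (κ,φ,ℓ)=(0.5148,138.25°,2.5642) → tip=(-1.0896,0.9725,1.8818)
cmd 2: set κ=0.6056 → (κ,φ,ℓ)=(0.6056,138.25°,2.5642) → tip=(-1.2099,1.0798,1.6510)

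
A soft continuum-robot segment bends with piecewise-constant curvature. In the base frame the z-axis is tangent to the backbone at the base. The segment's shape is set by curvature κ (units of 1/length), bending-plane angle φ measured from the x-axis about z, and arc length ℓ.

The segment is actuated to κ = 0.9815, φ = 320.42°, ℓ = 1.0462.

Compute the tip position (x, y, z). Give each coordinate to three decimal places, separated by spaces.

0.379 -0.313 0.872

θ = κ·ℓ = 0.9815 × 1.0462 = 1.02685 rad
ρ = (1 − cos θ)/κ = (1 − 0.51752)/0.9815 = 0.49157
z = sin θ / κ = 0.85567/0.9815 = 0.87180
x = ρ cos φ = 0.49157 × cos(320.42°) = 0.37887
y = ρ sin φ = 0.49157 × sin(320.42°) = -0.31321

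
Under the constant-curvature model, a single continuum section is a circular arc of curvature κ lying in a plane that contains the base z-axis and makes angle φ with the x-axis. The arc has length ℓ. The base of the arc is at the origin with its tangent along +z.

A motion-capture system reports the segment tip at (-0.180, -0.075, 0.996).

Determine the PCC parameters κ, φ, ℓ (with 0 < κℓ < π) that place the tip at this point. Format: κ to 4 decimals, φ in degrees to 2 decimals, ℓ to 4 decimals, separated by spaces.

ρ = √(x²+y²) = √(-0.180² + -0.075²) = 0.19500
φ = atan2(y, x) mod 360° = atan2(-0.075, -0.180) = 202.6199°
|p|² = ρ² + z² = 0.19500² + 0.996² = 1.03004
κ = 2ρ / |p|² = 2×0.19500 / 1.03004 = 0.37863
θ = 2·atan2(ρ, z) = 2·atan2(0.19500, 0.996) = 0.38668 rad
ℓ = θ/κ = 0.38668/0.37863 = 1.02126

0.3786 202.62 1.0213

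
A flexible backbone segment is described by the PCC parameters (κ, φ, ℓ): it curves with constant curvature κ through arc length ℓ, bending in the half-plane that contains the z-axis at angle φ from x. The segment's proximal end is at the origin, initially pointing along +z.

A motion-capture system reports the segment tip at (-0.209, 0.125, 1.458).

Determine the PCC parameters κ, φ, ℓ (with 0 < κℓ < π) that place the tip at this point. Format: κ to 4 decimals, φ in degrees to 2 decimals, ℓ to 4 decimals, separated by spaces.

ρ = √(x²+y²) = √(-0.209² + 0.125²) = 0.24353
φ = atan2(y, x) mod 360° = atan2(0.125, -0.209) = 149.1169°
|p|² = ρ² + z² = 0.24353² + 1.458² = 2.18507
κ = 2ρ / |p|² = 2×0.24353 / 2.18507 = 0.22290
θ = 2·atan2(ρ, z) = 2·atan2(0.24353, 1.458) = 0.33100 rad
ℓ = θ/κ = 0.33100/0.22290 = 1.48497

0.2229 149.12 1.4850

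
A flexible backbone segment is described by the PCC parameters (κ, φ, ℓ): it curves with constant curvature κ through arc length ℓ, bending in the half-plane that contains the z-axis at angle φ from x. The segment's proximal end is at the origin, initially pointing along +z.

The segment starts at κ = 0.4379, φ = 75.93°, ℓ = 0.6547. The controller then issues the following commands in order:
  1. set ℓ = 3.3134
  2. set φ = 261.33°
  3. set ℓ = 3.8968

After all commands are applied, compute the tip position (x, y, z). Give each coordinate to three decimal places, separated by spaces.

-0.391 -2.563 2.263

initial: κ=0.4379, φ=75.93°, ℓ=0.6547
cmd 1: set ℓ=3.3134 → (κ,φ,ℓ)=(0.4379,75.93°,3.3134) → tip=(0.4888,1.9503,2.2672)
cmd 2: set φ=261.33° → (κ,φ,ℓ)=(0.4379,261.33°,3.3134) → tip=(-0.3031,-1.9876,2.2672)
cmd 3: set ℓ=3.8968 → (κ,φ,ℓ)=(0.4379,261.33°,3.8968) → tip=(-0.3908,-2.5627,2.2627)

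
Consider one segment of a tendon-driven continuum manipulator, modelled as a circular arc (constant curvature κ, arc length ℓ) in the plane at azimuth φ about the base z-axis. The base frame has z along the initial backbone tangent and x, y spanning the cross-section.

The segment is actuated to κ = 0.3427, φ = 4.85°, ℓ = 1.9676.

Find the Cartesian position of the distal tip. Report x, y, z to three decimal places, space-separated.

0.636 0.054 1.822

θ = κ·ℓ = 0.3427 × 1.9676 = 0.67430 rad
ρ = (1 − cos θ)/κ = (1 − 0.78115)/0.3427 = 0.63862
z = sin θ / κ = 0.62435/0.3427 = 1.82185
x = ρ cos φ = 0.63862 × cos(4.85°) = 0.63633
y = ρ sin φ = 0.63862 × sin(4.85°) = 0.05399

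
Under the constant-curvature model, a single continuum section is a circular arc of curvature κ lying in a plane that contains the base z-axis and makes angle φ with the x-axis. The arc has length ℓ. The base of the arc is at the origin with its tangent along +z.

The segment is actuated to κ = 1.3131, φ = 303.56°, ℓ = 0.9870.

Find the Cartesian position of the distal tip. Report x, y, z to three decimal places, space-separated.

0.307 -0.462 0.733

θ = κ·ℓ = 1.3131 × 0.9870 = 1.29603 rad
ρ = (1 − cos θ)/κ = (1 − 0.27132)/1.3131 = 0.55493
z = sin θ / κ = 0.96249/1.3131 = 0.73299
x = ρ cos φ = 0.55493 × cos(303.56°) = 0.30677
y = ρ sin φ = 0.55493 × sin(303.56°) = -0.46243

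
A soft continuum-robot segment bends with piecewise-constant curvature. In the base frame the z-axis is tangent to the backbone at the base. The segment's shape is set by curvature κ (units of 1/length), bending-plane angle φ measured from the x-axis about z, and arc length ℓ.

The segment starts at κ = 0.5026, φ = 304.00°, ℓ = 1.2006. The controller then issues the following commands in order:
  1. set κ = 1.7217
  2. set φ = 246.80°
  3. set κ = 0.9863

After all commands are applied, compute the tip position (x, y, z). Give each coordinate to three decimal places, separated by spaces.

-0.249 -0.580 0.939

initial: κ=0.5026, φ=304.00°, ℓ=1.2006
cmd 1: set κ=1.7217 → (κ,φ,ℓ)=(1.7217,304.00°,1.2006) → tip=(0.4794,-0.7108,0.5108)
cmd 2: set φ=246.80° → (κ,φ,ℓ)=(1.7217,246.80°,1.2006) → tip=(-0.3378,-0.7881,0.5108)
cmd 3: set κ=0.9863 → (κ,φ,ℓ)=(0.9863,246.80°,1.2006) → tip=(-0.2488,-0.5805,0.9390)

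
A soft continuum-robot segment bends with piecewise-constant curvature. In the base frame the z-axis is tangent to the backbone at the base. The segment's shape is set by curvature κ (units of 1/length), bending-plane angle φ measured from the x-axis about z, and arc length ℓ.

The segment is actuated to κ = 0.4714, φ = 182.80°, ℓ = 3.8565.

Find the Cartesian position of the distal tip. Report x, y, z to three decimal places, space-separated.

-2.637 -0.129 2.057

θ = κ·ℓ = 0.4714 × 3.8565 = 1.81795 rad
ρ = (1 − cos θ)/κ = (1 − -0.24465)/0.4714 = 2.64032
z = sin θ / κ = 0.96961/0.4714 = 2.05688
x = ρ cos φ = 2.64032 × cos(182.80°) = -2.63717
y = ρ sin φ = 2.64032 × sin(182.80°) = -0.12898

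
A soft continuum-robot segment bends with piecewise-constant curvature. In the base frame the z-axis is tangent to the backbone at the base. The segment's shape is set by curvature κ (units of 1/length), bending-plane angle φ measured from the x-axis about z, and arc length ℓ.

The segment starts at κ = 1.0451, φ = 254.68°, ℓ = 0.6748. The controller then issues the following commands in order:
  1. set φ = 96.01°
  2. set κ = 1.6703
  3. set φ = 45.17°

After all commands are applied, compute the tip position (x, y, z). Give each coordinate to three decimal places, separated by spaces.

0.241 0.242 0.541

initial: κ=1.0451, φ=254.68°, ℓ=0.6748
cmd 1: set φ=96.01° → (κ,φ,ℓ)=(1.0451,96.01°,0.6748) → tip=(-0.0239,0.2270,0.6202)
cmd 2: set κ=1.6703 → (κ,φ,ℓ)=(1.6703,96.01°,0.6748) → tip=(-0.0358,0.3398,0.5407)
cmd 3: set φ=45.17° → (κ,φ,ℓ)=(1.6703,45.17°,0.6748) → tip=(0.2409,0.2423,0.5407)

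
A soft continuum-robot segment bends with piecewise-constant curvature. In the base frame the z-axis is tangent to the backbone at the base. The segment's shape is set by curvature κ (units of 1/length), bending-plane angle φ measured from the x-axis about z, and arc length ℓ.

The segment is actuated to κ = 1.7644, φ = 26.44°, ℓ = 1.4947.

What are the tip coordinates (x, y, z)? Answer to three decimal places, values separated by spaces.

θ = κ·ℓ = 1.7644 × 1.4947 = 2.63725 rad
ρ = (1 − cos θ)/κ = (1 − -0.87549)/1.7644 = 1.06296
z = sin θ / κ = 0.48323/1.7644 = 0.27388
x = ρ cos φ = 1.06296 × cos(26.44°) = 0.95178
y = ρ sin φ = 1.06296 × sin(26.44°) = 0.47330

0.952 0.473 0.274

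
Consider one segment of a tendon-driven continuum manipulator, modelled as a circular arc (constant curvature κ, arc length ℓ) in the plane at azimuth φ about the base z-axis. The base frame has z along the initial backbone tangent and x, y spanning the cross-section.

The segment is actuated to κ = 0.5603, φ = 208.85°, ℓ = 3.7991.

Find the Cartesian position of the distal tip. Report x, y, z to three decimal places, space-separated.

θ = κ·ℓ = 0.5603 × 3.7991 = 2.12864 rad
ρ = (1 − cos θ)/κ = (1 − -0.52935)/0.5603 = 2.72953
z = sin θ / κ = 0.84840/0.5603 = 1.51419
x = ρ cos φ = 2.72953 × cos(208.85°) = -2.39075
y = ρ sin φ = 2.72953 × sin(208.85°) = -1.31705

-2.391 -1.317 1.514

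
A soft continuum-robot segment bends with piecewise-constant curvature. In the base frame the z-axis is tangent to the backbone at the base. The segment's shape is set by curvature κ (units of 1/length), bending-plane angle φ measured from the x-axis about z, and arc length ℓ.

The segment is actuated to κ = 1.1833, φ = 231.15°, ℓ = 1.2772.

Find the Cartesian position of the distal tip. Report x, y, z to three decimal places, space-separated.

θ = κ·ℓ = 1.1833 × 1.2772 = 1.51131 rad
ρ = (1 − cos θ)/κ = (1 − 0.05945)/1.1833 = 0.79485
z = sin θ / κ = 0.99823/1.1833 = 0.84360
x = ρ cos φ = 0.79485 × cos(231.15°) = -0.49860
y = ρ sin φ = 0.79485 × sin(231.15°) = -0.61902

-0.499 -0.619 0.844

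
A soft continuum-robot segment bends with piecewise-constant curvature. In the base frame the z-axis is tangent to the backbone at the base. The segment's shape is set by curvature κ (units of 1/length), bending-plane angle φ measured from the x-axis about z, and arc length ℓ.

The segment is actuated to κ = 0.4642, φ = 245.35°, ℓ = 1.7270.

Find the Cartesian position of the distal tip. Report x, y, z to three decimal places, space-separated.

-0.274 -0.596 1.548

θ = κ·ℓ = 0.4642 × 1.7270 = 0.80167 rad
ρ = (1 − cos θ)/κ = (1 − 0.69551)/0.4642 = 0.65596
z = sin θ / κ = 0.71852/0.4642 = 1.54787
x = ρ cos φ = 0.65596 × cos(245.35°) = -0.27358
y = ρ sin φ = 0.65596 × sin(245.35°) = -0.59618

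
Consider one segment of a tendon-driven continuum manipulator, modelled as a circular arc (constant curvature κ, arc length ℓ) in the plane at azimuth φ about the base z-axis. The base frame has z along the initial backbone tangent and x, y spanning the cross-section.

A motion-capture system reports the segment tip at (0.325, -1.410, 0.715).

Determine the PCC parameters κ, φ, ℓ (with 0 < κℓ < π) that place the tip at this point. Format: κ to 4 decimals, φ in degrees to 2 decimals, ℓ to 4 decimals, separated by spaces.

ρ = √(x²+y²) = √(0.325² + -1.410²) = 1.44697
φ = atan2(y, x) mod 360° = atan2(-1.410, 0.325) = 282.9798°
|p|² = ρ² + z² = 1.44697² + 0.715² = 2.60495
κ = 2ρ / |p|² = 2×1.44697 / 2.60495 = 1.11094
θ = 2·atan2(ρ, z) = 2·atan2(1.44697, 0.715) = 2.22370 rad
ℓ = θ/κ = 2.22370/1.11094 = 2.00164

1.1109 282.98 2.0016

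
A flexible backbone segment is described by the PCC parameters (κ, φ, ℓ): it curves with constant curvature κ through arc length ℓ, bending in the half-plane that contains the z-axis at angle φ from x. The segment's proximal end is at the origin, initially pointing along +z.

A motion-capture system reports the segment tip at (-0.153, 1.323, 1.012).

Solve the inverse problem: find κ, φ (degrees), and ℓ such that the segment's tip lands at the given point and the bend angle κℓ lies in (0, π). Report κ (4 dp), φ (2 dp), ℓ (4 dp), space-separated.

0.9520 96.60 1.9349

ρ = √(x²+y²) = √(-0.153² + 1.323²) = 1.33182
φ = atan2(y, x) mod 360° = atan2(1.323, -0.153) = 96.5967°
|p|² = ρ² + z² = 1.33182² + 1.012² = 2.79788
κ = 2ρ / |p|² = 2×1.33182 / 2.79788 = 0.95202
θ = 2·atan2(ρ, z) = 2·atan2(1.33182, 1.012) = 1.84202 rad
ℓ = θ/κ = 1.84202/0.95202 = 1.93486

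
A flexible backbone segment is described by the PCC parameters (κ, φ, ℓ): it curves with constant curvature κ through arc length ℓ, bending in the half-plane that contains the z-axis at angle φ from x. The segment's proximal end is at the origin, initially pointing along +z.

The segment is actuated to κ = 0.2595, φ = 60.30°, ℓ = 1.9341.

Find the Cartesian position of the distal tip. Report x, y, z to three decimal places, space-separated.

0.235 0.413 1.854

θ = κ·ℓ = 0.2595 × 1.9341 = 0.50190 rad
ρ = (1 − cos θ)/κ = (1 − 0.87667)/0.2595 = 0.47526
z = sin θ / κ = 0.48109/0.2595 = 1.85392
x = ρ cos φ = 0.47526 × cos(60.30°) = 0.23547
y = ρ sin φ = 0.47526 × sin(60.30°) = 0.41282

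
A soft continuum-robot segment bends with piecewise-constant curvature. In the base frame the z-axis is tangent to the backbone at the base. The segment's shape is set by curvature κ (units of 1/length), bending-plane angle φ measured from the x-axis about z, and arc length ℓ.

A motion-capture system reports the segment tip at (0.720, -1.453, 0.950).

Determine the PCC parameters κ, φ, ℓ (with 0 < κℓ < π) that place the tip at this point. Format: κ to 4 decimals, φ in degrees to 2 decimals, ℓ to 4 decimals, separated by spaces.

ρ = √(x²+y²) = √(0.720² + -1.453²) = 1.62161
φ = atan2(y, x) mod 360° = atan2(-1.453, 0.720) = 296.3596°
|p|² = ρ² + z² = 1.62161² + 0.950² = 3.53211
κ = 2ρ / |p|² = 2×1.62161 / 3.53211 = 0.91821
θ = 2·atan2(ρ, z) = 2·atan2(1.62161, 0.950) = 2.08171 rad
ℓ = θ/κ = 2.08171/0.91821 = 2.26714

0.9182 296.36 2.2671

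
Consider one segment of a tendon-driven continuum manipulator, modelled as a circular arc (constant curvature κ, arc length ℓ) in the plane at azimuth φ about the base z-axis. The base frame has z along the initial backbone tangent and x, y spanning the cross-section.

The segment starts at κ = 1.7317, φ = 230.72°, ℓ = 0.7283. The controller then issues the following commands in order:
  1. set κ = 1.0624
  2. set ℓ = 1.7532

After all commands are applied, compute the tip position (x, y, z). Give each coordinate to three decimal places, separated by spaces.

initial: κ=1.7317, φ=230.72°, ℓ=0.7283
cmd 1: set κ=1.0624 → (κ,φ,ℓ)=(1.0624,230.72°,0.7283) → tip=(-0.1697,-0.2074,0.6578)
cmd 2: set ℓ=1.7532 → (κ,φ,ℓ)=(1.0624,230.72°,1.7532) → tip=(-0.7674,-0.9382,0.9015)

-0.767 -0.938 0.901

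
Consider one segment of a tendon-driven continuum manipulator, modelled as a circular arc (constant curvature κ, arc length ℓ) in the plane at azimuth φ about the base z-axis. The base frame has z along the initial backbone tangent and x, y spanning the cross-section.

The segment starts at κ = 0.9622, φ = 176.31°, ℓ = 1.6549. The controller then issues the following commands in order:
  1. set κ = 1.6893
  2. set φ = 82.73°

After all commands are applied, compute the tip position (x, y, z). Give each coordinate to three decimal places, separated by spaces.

0.145 1.140 0.201

initial: κ=0.9622, φ=176.31°, ℓ=1.6549
cmd 1: set κ=1.6893 → (κ,φ,ℓ)=(1.6893,176.31°,1.6549) → tip=(-1.1465,0.0739,0.2007)
cmd 2: set φ=82.73° → (κ,φ,ℓ)=(1.6893,82.73°,1.6549) → tip=(0.1454,1.1396,0.2007)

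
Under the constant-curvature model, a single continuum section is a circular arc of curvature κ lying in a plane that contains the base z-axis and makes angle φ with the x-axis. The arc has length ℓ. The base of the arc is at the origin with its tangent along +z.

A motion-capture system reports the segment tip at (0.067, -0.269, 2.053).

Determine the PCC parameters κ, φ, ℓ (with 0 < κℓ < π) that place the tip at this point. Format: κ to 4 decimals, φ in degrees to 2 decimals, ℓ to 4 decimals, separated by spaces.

ρ = √(x²+y²) = √(0.067² + -0.269²) = 0.27722
φ = atan2(y, x) mod 360° = atan2(-0.269, 0.067) = 283.9861°
|p|² = ρ² + z² = 0.27722² + 2.053² = 4.29166
κ = 2ρ / |p|² = 2×0.27722 / 4.29166 = 0.12919
θ = 2·atan2(ρ, z) = 2·atan2(0.27722, 2.053) = 0.26844 rad
ℓ = θ/κ = 0.26844/0.12919 = 2.07787

0.1292 283.99 2.0779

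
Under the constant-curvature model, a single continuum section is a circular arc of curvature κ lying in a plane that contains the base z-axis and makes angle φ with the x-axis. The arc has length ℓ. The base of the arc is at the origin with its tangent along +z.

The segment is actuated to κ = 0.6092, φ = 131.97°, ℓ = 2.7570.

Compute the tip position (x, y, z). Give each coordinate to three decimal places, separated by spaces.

θ = κ·ℓ = 0.6092 × 2.7570 = 1.67956 rad
ρ = (1 − cos θ)/κ = (1 − -0.10855)/0.6092 = 1.81969
z = sin θ / κ = 0.99409/0.6092 = 1.63180
x = ρ cos φ = 1.81969 × cos(131.97°) = -1.21690
y = ρ sin φ = 1.81969 × sin(131.97°) = 1.35293

-1.217 1.353 1.632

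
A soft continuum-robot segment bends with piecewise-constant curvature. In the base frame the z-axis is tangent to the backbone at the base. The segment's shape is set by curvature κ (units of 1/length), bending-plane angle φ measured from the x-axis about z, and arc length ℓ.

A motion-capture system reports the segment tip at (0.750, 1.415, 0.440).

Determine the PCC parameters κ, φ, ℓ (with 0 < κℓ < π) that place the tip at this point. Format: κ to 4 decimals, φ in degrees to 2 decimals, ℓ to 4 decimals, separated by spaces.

1.1612 62.07 2.2437

ρ = √(x²+y²) = √(0.750² + 1.415²) = 1.60148
φ = atan2(y, x) mod 360° = atan2(1.415, 0.750) = 62.0748°
|p|² = ρ² + z² = 1.60148² + 0.440² = 2.75833
κ = 2ρ / |p|² = 2×1.60148 / 2.75833 = 1.16119
θ = 2·atan2(ρ, z) = 2·atan2(1.60148, 0.440) = 2.60533 rad
ℓ = θ/κ = 2.60533/1.16119 = 2.24367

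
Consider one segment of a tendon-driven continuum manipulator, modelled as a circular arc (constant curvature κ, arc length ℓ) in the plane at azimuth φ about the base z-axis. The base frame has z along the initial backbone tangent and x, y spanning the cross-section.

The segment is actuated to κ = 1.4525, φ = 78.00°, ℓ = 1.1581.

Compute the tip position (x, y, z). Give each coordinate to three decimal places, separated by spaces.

0.159 0.748 0.684

θ = κ·ℓ = 1.4525 × 1.1581 = 1.68214 rad
ρ = (1 − cos θ)/κ = (1 − -0.11111)/1.4525 = 0.76497
z = sin θ / κ = 0.99381/1.4525 = 0.68420
x = ρ cos φ = 0.76497 × cos(78.00°) = 0.15905
y = ρ sin φ = 0.76497 × sin(78.00°) = 0.74825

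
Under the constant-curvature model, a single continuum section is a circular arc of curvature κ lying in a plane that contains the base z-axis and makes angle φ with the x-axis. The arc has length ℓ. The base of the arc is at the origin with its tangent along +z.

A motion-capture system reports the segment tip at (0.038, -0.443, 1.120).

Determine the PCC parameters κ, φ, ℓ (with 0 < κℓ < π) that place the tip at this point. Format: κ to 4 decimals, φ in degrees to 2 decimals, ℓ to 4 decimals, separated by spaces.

0.6124 274.90 1.2342

ρ = √(x²+y²) = √(0.038² + -0.443²) = 0.44463
φ = atan2(y, x) mod 360° = atan2(-0.443, 0.038) = 274.9028°
|p|² = ρ² + z² = 0.44463² + 1.120² = 1.45209
κ = 2ρ / |p|² = 2×0.44463 / 1.45209 = 0.61239
θ = 2·atan2(ρ, z) = 2·atan2(0.44463, 1.120) = 0.75581 rad
ℓ = θ/κ = 0.75581/0.61239 = 1.23420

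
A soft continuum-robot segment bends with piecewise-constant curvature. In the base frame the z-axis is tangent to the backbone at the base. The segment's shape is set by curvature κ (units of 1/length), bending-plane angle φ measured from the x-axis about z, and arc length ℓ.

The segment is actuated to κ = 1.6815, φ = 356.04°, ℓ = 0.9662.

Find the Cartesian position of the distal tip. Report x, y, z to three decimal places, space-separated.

θ = κ·ℓ = 1.6815 × 0.9662 = 1.62467 rad
ρ = (1 − cos θ)/κ = (1 − -0.05384)/1.6815 = 0.62673
z = sin θ / κ = 0.99855/1.6815 = 0.59384
x = ρ cos φ = 0.62673 × cos(356.04°) = 0.62523
y = ρ sin φ = 0.62673 × sin(356.04°) = -0.04328

0.625 -0.043 0.594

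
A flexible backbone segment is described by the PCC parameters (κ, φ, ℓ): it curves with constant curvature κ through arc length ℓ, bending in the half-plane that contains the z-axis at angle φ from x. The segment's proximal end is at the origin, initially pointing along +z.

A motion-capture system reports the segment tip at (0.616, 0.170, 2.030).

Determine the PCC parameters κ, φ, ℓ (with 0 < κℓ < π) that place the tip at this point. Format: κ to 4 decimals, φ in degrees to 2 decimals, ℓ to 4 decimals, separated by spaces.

0.2822 15.43 2.1616

ρ = √(x²+y²) = √(0.616² + 0.170²) = 0.63903
φ = atan2(y, x) mod 360° = atan2(0.170, 0.616) = 15.4281°
|p|² = ρ² + z² = 0.63903² + 2.030² = 4.52926
κ = 2ρ / |p|² = 2×0.63903 / 4.52926 = 0.28218
θ = 2·atan2(ρ, z) = 2·atan2(0.63903, 2.030) = 0.60994 rad
ℓ = θ/κ = 0.60994/0.28218 = 2.16156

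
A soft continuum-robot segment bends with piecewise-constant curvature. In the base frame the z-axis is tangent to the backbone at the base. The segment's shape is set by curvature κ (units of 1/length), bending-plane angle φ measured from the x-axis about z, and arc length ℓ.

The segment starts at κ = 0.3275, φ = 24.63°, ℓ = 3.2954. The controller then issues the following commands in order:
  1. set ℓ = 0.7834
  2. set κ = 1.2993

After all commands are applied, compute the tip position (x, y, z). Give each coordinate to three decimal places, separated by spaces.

0.332 0.152 0.655

initial: κ=0.3275, φ=24.63°, ℓ=3.2954
cmd 1: set ℓ=0.7834 → (κ,φ,ℓ)=(0.3275,24.63°,0.7834) → tip=(0.0909,0.0417,0.7748)
cmd 2: set κ=1.2993 → (κ,φ,ℓ)=(1.2993,24.63°,0.7834) → tip=(0.3322,0.1523,0.6550)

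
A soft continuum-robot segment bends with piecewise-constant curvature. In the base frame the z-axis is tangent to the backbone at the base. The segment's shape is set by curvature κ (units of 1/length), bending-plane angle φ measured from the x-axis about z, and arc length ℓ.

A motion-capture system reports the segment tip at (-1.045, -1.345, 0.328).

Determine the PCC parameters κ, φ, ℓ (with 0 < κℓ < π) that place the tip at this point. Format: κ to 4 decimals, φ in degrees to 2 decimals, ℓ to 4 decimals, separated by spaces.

1.1322 232.15 2.4386

ρ = √(x²+y²) = √(-1.045² + -1.345²) = 1.70325
φ = atan2(y, x) mod 360° = atan2(-1.345, -1.045) = 232.1545°
|p|² = ρ² + z² = 1.70325² + 0.328² = 3.00863
κ = 2ρ / |p|² = 2×1.70325 / 3.00863 = 1.13224
θ = 2·atan2(ρ, z) = 2·atan2(1.70325, 0.328) = 2.76110 rad
ℓ = θ/κ = 2.76110/1.13224 = 2.43862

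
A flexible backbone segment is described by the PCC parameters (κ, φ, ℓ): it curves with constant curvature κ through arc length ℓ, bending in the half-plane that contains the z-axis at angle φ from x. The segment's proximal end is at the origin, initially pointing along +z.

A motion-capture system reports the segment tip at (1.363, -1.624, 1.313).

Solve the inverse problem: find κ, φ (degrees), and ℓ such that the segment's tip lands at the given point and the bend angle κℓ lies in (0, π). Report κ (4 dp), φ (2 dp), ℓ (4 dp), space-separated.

0.6818 310.01 2.9812

ρ = √(x²+y²) = √(1.363² + -1.624²) = 2.12018
φ = atan2(y, x) mod 360° = atan2(-1.624, 1.363) = 310.0063°
|p|² = ρ² + z² = 2.12018² + 1.313² = 6.21911
κ = 2ρ / |p|² = 2×2.12018 / 6.21911 = 0.68183
θ = 2·atan2(ρ, z) = 2·atan2(2.12018, 1.313) = 2.03263 rad
ℓ = θ/κ = 2.03263/0.68183 = 2.98116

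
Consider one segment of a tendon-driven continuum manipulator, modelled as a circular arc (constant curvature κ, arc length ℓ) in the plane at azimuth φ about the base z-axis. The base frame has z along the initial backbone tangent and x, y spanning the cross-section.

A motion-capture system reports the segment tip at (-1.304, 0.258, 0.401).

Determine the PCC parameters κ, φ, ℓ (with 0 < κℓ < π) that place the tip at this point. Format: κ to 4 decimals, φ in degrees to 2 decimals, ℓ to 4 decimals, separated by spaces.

1.3791 168.81 1.8531

ρ = √(x²+y²) = √(-1.304² + 0.258²) = 1.32928
φ = atan2(y, x) mod 360° = atan2(0.258, -1.304) = 168.8084°
|p|² = ρ² + z² = 1.32928² + 0.401² = 1.92778
κ = 2ρ / |p|² = 2×1.32928 / 1.92778 = 1.37908
θ = 2·atan2(ρ, z) = 2·atan2(1.32928, 0.401) = 2.55562 rad
ℓ = θ/κ = 2.55562/1.37908 = 1.85314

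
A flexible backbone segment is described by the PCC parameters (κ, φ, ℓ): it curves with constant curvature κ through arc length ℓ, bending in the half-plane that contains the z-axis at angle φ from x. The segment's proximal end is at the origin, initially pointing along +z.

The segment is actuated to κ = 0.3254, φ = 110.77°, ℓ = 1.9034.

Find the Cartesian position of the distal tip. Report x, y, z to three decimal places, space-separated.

-0.202 0.534 1.784

θ = κ·ℓ = 0.3254 × 1.9034 = 0.61937 rad
ρ = (1 − cos θ)/κ = (1 − 0.81425)/0.3254 = 0.57085
z = sin θ / κ = 0.58052/0.3254 = 1.78402
x = ρ cos φ = 0.57085 × cos(110.77°) = -0.20243
y = ρ sin φ = 0.57085 × sin(110.77°) = 0.53375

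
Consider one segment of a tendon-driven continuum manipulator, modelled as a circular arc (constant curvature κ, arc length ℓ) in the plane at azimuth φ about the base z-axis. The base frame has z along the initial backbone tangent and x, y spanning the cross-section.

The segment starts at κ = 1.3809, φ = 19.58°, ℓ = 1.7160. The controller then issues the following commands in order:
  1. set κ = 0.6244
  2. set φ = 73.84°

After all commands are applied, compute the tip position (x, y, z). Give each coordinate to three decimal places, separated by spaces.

initial: κ=1.3809, φ=19.58°, ℓ=1.7160
cmd 1: set κ=0.6244 → (κ,φ,ℓ)=(0.6244,19.58°,1.7160) → tip=(0.7864,0.2797,1.4060)
cmd 2: set φ=73.84° → (κ,φ,ℓ)=(0.6244,73.84°,1.7160) → tip=(0.2323,0.8017,1.4060)

0.232 0.802 1.406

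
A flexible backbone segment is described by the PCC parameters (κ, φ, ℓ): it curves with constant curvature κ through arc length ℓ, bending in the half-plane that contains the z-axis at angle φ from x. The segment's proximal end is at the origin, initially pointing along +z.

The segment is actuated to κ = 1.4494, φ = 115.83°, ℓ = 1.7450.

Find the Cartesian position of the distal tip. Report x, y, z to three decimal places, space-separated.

-0.547 1.129 0.397

θ = κ·ℓ = 1.4494 × 1.7450 = 2.52920 rad
ρ = (1 − cos θ)/κ = (1 − -0.81828)/1.4494 = 1.25450
z = sin θ / κ = 0.57482/1.4494 = 0.39659
x = ρ cos φ = 1.25450 × cos(115.83°) = -0.54659
y = ρ sin φ = 1.25450 × sin(115.83°) = 1.12917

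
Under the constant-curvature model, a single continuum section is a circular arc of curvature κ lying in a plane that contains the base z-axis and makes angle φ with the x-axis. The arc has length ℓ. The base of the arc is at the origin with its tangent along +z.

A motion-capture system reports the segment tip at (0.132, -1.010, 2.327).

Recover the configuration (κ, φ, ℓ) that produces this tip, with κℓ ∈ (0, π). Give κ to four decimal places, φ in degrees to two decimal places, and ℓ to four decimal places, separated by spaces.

0.3157 277.45 2.6137

ρ = √(x²+y²) = √(0.132² + -1.010²) = 1.01859
φ = atan2(y, x) mod 360° = atan2(-1.010, 0.132) = 277.4460°
|p|² = ρ² + z² = 1.01859² + 2.327² = 6.45245
κ = 2ρ / |p|² = 2×1.01859 / 6.45245 = 0.31572
θ = 2·atan2(ρ, z) = 2·atan2(1.01859, 2.327) = 0.82520 rad
ℓ = θ/κ = 0.82520/0.31572 = 2.61370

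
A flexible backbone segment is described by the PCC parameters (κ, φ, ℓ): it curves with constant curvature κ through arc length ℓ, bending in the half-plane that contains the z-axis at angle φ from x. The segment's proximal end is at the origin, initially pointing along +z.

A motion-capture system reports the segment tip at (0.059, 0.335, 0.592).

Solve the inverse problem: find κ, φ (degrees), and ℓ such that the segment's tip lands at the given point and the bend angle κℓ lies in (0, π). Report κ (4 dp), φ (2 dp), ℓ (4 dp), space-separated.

ρ = √(x²+y²) = √(0.059² + 0.335²) = 0.34016
φ = atan2(y, x) mod 360° = atan2(0.335, 0.059) = 80.0115°
|p|² = ρ² + z² = 0.34016² + 0.592² = 0.46617
κ = 2ρ / |p|² = 2×0.34016 / 0.46617 = 1.45936
θ = 2·atan2(ρ, z) = 2·atan2(0.34016, 0.592) = 1.04305 rad
ℓ = θ/κ = 1.04305/1.45936 = 0.71473

1.4594 80.01 0.7147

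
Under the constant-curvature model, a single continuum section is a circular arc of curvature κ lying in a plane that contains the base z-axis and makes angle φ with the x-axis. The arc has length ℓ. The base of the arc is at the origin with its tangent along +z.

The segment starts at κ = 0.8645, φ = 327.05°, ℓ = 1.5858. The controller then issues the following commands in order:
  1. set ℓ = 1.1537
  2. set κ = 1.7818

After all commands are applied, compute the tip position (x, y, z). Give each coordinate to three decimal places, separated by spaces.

initial: κ=0.8645, φ=327.05°, ℓ=1.5858
cmd 1: set ℓ=1.1537 → (κ,φ,ℓ)=(0.8645,327.05°,1.1537) → tip=(0.4441,-0.2878,0.9717)
cmd 2: set κ=1.7818 → (κ,φ,ℓ)=(1.7818,327.05°,1.1537) → tip=(0.6905,-0.4475,0.4965)

0.690 -0.448 0.497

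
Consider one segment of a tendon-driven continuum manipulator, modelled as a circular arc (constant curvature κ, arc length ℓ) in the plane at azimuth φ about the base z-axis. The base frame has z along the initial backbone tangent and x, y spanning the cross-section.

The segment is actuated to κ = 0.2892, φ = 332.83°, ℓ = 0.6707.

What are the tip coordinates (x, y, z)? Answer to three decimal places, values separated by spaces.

θ = κ·ℓ = 0.2892 × 0.6707 = 0.19397 rad
ρ = (1 − cos θ)/κ = (1 − 0.98125)/0.2892 = 0.06484
z = sin θ / κ = 0.19275/0.2892 = 0.66650
x = ρ cos φ = 0.06484 × cos(332.83°) = 0.05769
y = ρ sin φ = 0.06484 × sin(332.83°) = -0.02961

0.058 -0.030 0.667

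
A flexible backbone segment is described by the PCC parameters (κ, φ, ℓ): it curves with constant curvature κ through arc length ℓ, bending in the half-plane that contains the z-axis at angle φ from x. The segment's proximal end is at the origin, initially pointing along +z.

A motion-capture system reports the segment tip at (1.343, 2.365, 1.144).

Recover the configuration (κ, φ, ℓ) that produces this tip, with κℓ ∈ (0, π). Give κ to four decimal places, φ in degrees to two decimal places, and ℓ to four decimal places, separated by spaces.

0.6248 60.41 3.7535

ρ = √(x²+y²) = √(1.343² + 2.365²) = 2.71972
φ = atan2(y, x) mod 360° = atan2(2.365, 1.343) = 60.4093°
|p|² = ρ² + z² = 2.71972² + 1.144² = 8.70561
κ = 2ρ / |p|² = 2×2.71972 / 8.70561 = 0.62482
θ = 2·atan2(ρ, z) = 2·atan2(2.71972, 1.144) = 2.34526 rad
ℓ = θ/κ = 2.34526/0.62482 = 3.75350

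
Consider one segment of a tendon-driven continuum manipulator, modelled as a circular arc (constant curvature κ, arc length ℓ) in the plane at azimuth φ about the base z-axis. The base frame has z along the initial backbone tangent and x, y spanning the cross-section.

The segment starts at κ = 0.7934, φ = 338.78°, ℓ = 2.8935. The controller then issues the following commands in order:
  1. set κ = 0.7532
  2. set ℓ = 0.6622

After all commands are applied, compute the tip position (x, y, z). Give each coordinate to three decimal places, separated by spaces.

initial: κ=0.7934, φ=338.78°, ℓ=2.8935
cmd 1: set κ=0.7532 → (κ,φ,ℓ)=(0.7532,338.78°,2.8935) → tip=(1.9452,-0.7553,1.0893)
cmd 2: set ℓ=0.6622 → (κ,φ,ℓ)=(0.7532,338.78°,0.6622) → tip=(0.1508,-0.0585,0.6351)

0.151 -0.059 0.635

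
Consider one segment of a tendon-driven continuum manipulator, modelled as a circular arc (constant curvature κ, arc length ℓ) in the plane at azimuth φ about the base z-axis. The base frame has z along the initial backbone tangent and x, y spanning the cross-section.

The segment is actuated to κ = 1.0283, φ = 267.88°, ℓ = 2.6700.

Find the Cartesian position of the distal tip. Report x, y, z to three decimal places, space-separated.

θ = κ·ℓ = 1.0283 × 2.6700 = 2.74556 rad
ρ = (1 − cos θ)/κ = (1 − -0.92260)/1.0283 = 1.86969
z = sin θ / κ = 0.38576/1.0283 = 0.37514
x = ρ cos φ = 1.86969 × cos(267.88°) = -0.06916
y = ρ sin φ = 1.86969 × sin(267.88°) = -1.86841

-0.069 -1.868 0.375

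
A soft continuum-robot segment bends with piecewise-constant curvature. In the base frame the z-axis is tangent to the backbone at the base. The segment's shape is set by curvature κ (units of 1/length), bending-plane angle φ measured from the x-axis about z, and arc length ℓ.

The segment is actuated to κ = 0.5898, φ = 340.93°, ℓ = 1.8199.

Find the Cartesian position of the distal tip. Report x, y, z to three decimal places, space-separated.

0.838 -0.290 1.490

θ = κ·ℓ = 0.5898 × 1.8199 = 1.07338 rad
ρ = (1 − cos θ)/κ = (1 − 0.47716)/0.5898 = 0.88647
z = sin θ / κ = 0.87882/0.5898 = 1.49003
x = ρ cos φ = 0.88647 × cos(340.93°) = 0.83782
y = ρ sin φ = 0.88647 × sin(340.93°) = -0.28963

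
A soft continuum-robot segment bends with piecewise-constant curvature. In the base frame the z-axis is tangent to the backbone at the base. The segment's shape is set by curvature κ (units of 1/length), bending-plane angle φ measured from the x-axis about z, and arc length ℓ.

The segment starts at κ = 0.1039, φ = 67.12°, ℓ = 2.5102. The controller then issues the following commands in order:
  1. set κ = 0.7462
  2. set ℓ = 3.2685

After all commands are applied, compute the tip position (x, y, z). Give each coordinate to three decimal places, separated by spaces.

initial: κ=0.1039, φ=67.12°, ℓ=2.5102
cmd 1: set κ=0.7462 → (κ,φ,ℓ)=(0.7462,67.12°,2.5102) → tip=(0.6762,1.6023,1.2793)
cmd 2: set ℓ=3.2685 → (κ,φ,ℓ)=(0.7462,67.12°,3.2685) → tip=(0.9187,2.1769,0.8660)

0.919 2.177 0.866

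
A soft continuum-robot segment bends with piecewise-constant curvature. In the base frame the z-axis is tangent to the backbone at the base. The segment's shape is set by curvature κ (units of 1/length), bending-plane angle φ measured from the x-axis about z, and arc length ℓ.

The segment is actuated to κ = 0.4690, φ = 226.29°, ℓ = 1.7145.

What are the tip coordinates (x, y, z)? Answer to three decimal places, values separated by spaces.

θ = κ·ℓ = 0.4690 × 1.7145 = 0.80410 rad
ρ = (1 − cos θ)/κ = (1 − 0.69376)/0.4690 = 0.65297
z = sin θ / κ = 0.72021/0.4690 = 1.53562
x = ρ cos φ = 0.65297 × cos(226.29°) = -0.45120
y = ρ sin φ = 0.65297 × sin(226.29°) = -0.47199

-0.451 -0.472 1.536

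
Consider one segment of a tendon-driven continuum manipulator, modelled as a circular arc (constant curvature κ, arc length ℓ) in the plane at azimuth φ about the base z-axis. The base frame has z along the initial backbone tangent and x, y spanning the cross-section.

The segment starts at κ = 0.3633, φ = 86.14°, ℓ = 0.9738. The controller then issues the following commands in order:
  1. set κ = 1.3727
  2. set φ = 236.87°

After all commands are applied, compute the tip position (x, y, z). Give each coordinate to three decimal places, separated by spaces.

initial: κ=0.3633, φ=86.14°, ℓ=0.9738
cmd 1: set κ=1.3727 → (κ,φ,ℓ)=(1.3727,86.14°,0.9738) → tip=(0.0377,0.5583,0.7086)
cmd 2: set φ=236.87° → (κ,φ,ℓ)=(1.3727,236.87°,0.9738) → tip=(-0.3058,-0.4686,0.7086)

-0.306 -0.469 0.709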